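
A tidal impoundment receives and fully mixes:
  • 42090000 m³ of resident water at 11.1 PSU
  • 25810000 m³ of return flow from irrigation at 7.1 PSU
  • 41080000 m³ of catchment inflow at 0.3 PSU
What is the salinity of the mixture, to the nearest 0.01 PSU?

Weighted by volume,
salt = 42,090,000×11.1 + 25,810,000×7.1 + 41,080,000×0.3 = 467,199,000 + 183,251,000 + 12,324,000 = 662,774,000
volume = 42,090,000 + 25,810,000 + 41,080,000 = 108,980,000 m³
S = 662,774,000 / 108,980,000 = 6.0816 PSU

6.08 PSU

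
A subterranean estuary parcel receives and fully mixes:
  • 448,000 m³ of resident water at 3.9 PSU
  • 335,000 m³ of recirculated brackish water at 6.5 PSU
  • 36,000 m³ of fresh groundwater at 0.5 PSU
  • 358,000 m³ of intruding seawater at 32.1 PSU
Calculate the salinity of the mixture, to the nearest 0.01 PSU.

13.11 PSU

Weighted by volume,
salt = 448,000×3.9 + 335,000×6.5 + 36,000×0.5 + 358,000×32.1 = 1,747,200 + 2,177,500 + 18,000 + 11,491,800 = 15,434,500
volume = 448,000 + 335,000 + 36,000 + 358,000 = 1,177,000 m³
S = 15,434,500 / 1,177,000 = 13.1134 PSU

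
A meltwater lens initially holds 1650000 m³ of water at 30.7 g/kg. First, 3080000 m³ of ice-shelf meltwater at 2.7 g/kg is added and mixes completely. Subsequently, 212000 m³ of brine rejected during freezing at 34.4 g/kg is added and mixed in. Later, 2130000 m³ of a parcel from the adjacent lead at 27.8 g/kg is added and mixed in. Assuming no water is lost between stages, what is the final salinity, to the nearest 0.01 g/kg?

Salt balance:
Initial salt = 1,650,000×30.7 = 50,655,000
After stage 1: salt = 50,655,000 + 3,080,000×2.7 = 58,971,000; volume = 4,730,000 m³; S = 12.467 g/kg
After stage 2: salt = 58,971,000 + 212,000×34.4 = 66,263,800; volume = 4,942,000 m³; S = 13.408 g/kg
After stage 3: salt = 66,263,800 + 2,130,000×27.8 = 125,477,800; volume = 7,072,000 m³
S = 125,477,800 / 7,072,000 = 17.7429 g/kg

17.74 g/kg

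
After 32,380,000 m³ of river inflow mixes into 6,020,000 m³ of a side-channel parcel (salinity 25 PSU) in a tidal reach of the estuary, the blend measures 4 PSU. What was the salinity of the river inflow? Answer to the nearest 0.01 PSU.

0.10 PSU

Salt balance: 6,020,000×25 + 32,380,000×S = 38,400,000×4
150,500,000 + 32,380,000·S = 153,600,000
S = (153,600,000 − 150,500,000) / 32,380,000 = 0.0957 PSU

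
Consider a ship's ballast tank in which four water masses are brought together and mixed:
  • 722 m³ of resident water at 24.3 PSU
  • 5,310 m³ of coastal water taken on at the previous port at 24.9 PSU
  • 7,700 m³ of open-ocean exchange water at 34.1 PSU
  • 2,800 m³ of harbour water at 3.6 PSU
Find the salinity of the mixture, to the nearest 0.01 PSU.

25.55 PSU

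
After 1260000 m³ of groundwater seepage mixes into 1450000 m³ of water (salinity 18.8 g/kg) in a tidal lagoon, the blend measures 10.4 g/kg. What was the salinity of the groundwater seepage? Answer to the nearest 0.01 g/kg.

0.73 g/kg

Salt balance: 1,450,000×18.8 + 1,260,000×S = 2,710,000×10.4
27,260,000 + 1,260,000·S = 28,184,000
S = (28,184,000 − 27,260,000) / 1,260,000 = 0.7333 g/kg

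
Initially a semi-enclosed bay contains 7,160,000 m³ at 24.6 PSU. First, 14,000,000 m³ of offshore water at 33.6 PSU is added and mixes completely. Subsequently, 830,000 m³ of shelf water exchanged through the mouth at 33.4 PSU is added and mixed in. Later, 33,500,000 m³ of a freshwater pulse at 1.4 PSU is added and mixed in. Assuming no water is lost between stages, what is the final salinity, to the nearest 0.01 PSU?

Conserving salt mass:
Initial salt = 7,160,000×24.6 = 176,136,000
After stage 1: salt = 176,136,000 + 14,000,000×33.6 = 646,536,000; volume = 21,160,000 m³; S = 30.555 PSU
After stage 2: salt = 646,536,000 + 830,000×33.4 = 674,258,000; volume = 21,990,000 m³; S = 30.662 PSU
After stage 3: salt = 674,258,000 + 33,500,000×1.4 = 721,158,000; volume = 55,490,000 m³
S = 721,158,000 / 55,490,000 = 12.9962 PSU

13.00 PSU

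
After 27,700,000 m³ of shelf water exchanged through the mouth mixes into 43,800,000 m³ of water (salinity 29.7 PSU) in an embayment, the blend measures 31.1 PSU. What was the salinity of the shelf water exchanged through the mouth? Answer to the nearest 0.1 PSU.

Salt balance: 43,800,000×29.7 + 27,700,000×S = 71,500,000×31.1
1,300,860,000 + 27,700,000·S = 2,223,650,000
S = (2,223,650,000 − 1,300,860,000) / 27,700,000 = 33.3137 PSU

33.3 PSU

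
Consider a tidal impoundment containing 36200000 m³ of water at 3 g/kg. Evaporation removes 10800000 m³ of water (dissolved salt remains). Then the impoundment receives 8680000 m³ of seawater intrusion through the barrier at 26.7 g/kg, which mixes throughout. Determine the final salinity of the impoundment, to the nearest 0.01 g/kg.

After evaporation: salt = 36,200,000×3 = 108,600,000; volume = 36,200,000 − 10,800,000 = 25,400,000 m³
After mixing: salt = 108,600,000 + 8,680,000×26.7 = 340,356,000; volume = 25,400,000 + 8,680,000 = 34,080,000 m³
S = 340,356,000 / 34,080,000 = 9.987 g/kg

9.99 g/kg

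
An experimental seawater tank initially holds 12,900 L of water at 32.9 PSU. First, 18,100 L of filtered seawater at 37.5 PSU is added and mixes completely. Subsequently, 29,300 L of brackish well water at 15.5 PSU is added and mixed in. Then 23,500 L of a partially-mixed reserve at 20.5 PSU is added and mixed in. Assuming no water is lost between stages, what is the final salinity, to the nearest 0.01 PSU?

24.33 PSU

Mass of salt is conserved:
Initial salt = 12,900×32.9 = 424,410
After stage 1: salt = 424,410 + 18,100×37.5 = 1,103,160; volume = 31,000 L; S = 35.586 PSU
After stage 2: salt = 1,103,160 + 29,300×15.5 = 1,557,310; volume = 60,300 L; S = 25.826 PSU
After stage 3: salt = 1,557,310 + 23,500×20.5 = 2,039,060; volume = 83,800 L
S = 2,039,060 / 83,800 = 24.3325 PSU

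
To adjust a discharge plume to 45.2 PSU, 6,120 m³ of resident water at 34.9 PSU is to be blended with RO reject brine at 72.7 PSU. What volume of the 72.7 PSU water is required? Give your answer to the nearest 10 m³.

Salt balance: 6,120×34.9 + V×72.7 = (6,120+V)×45.2
213,588 + 72.7V = 276,624 + 45.2V
63,036 = 27.5V
V = 2,292.22 m³

2290 m³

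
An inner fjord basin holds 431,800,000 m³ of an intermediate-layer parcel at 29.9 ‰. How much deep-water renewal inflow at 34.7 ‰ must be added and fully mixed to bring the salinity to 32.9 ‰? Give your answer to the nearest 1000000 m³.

720000000 m³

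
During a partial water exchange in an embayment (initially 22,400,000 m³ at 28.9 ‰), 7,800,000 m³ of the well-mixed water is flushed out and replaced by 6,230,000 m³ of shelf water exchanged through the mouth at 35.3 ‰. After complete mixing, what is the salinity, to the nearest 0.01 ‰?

30.81 ‰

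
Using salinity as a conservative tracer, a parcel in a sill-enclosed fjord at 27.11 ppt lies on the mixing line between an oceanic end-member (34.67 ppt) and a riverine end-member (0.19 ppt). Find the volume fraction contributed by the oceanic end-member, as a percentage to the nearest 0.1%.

78.1%

Let g be the oceanic fraction. Salt balance per unit volume:
g×34.67 + (1−g)×0.19 = 27.11
g = (27.11 − 0.19) / (34.67 − 0.19) = 26.92/34.48 = 0.7807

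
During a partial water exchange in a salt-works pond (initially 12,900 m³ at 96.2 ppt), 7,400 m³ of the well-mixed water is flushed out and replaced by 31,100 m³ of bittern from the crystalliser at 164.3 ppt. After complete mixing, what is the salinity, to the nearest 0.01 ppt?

Remaining after removal: 5,500 m³ at 96.2 ppt (salt = 529,100)
After addition: salt = 529,100 + 31,100×164.3 = 5,638,830; volume = 36,600 m³
S = 5,638,830 / 36,600 = 154.0664 ppt

154.07 ppt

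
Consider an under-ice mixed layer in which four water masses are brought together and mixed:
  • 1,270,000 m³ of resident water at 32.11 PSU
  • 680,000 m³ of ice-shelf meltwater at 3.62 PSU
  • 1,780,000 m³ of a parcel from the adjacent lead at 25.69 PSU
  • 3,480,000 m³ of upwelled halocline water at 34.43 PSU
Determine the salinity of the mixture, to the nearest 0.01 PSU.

Weighted by volume,
salt = 1,270,000×32.11 + 680,000×3.62 + 1,780,000×25.69 + 3,480,000×34.43 = 40,779,700 + 2,461,600 + 45,728,200 + 119,816,400 = 208,785,900
volume = 1,270,000 + 680,000 + 1,780,000 + 3,480,000 = 7,210,000 m³
S = 208,785,900 / 7,210,000 = 28.9578 PSU

28.96 PSU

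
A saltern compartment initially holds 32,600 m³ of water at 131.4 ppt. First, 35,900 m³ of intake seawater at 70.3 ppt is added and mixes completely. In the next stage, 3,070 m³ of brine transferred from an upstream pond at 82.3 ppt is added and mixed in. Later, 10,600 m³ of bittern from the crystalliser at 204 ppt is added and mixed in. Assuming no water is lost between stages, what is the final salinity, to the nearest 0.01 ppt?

Salt balance:
Initial salt = 32,600×131.4 = 4,283,640
After stage 1: salt = 4,283,640 + 35,900×70.3 = 6,807,410; volume = 68,500 m³; S = 99.378 ppt
After stage 2: salt = 6,807,410 + 3,070×82.3 = 7,060,071; volume = 71,570 m³; S = 98.646 ppt
After stage 3: salt = 7,060,071 + 10,600×204 = 9,222,471; volume = 82,170 m³
S = 9,222,471 / 82,170 = 112.2365 ppt

112.24 ppt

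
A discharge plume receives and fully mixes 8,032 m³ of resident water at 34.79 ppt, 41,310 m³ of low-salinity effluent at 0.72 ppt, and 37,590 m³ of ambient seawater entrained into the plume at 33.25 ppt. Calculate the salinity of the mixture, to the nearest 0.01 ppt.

17.93 ppt

Mass of salt is conserved:
salt = 8,032×34.79 + 41,310×0.72 + 37,590×33.25 = 279,433.28 + 29,743.2 + 1,249,867.5 = 1,559,043.98
volume = 8,032 + 41,310 + 37,590 = 86,932 m³
S = 1,559,043.98 / 86,932 = 17.9341 ppt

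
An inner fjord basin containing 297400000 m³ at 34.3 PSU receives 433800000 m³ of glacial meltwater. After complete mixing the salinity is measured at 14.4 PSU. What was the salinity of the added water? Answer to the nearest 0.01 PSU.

Salt balance: 297,400,000×34.3 + 433,800,000×S = 731,200,000×14.4
10,200,820,000 + 433,800,000·S = 10,529,280,000
S = (10,529,280,000 − 10,200,820,000) / 433,800,000 = 0.7572 PSU

0.76 PSU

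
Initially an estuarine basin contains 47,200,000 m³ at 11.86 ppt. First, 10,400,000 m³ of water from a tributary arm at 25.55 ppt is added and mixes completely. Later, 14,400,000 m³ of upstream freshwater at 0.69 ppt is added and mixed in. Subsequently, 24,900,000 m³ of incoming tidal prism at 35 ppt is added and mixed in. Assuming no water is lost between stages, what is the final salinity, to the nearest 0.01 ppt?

17.62 ppt

Salt balance:
Initial salt = 47,200,000×11.86 = 559,792,000
After stage 1: salt = 559,792,000 + 10,400,000×25.55 = 825,512,000; volume = 57,600,000 m³; S = 14.332 ppt
After stage 2: salt = 825,512,000 + 14,400,000×0.69 = 835,448,000; volume = 72,000,000 m³; S = 11.603 ppt
After stage 3: salt = 835,448,000 + 24,900,000×35 = 1,706,948,000; volume = 96,900,000 m³
S = 1,706,948,000 / 96,900,000 = 17.6156 ppt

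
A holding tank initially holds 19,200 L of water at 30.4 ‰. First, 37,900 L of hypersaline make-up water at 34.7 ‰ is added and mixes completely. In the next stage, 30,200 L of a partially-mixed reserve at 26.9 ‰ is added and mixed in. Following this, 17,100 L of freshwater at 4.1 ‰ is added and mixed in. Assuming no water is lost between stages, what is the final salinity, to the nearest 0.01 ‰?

26.64 ‰

Salt balance:
Initial salt = 19,200×30.4 = 583,680
After stage 1: salt = 583,680 + 37,900×34.7 = 1,898,810; volume = 57,100 L; S = 33.254 ‰
After stage 2: salt = 1,898,810 + 30,200×26.9 = 2,711,190; volume = 87,300 L; S = 31.056 ‰
After stage 3: salt = 2,711,190 + 17,100×4.1 = 2,781,300; volume = 104,400 L
S = 2,781,300 / 104,400 = 26.6408 ‰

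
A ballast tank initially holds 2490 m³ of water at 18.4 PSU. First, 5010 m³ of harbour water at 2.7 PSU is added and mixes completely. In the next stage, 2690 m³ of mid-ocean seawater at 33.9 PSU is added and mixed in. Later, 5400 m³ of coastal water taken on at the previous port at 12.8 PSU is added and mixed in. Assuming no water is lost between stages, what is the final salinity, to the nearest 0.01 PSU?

By conservation of dissolved salt,
Initial salt = 2,490×18.4 = 45,816
After stage 1: salt = 45,816 + 5,010×2.7 = 59,343; volume = 7,500 m³; S = 7.912 PSU
After stage 2: salt = 59,343 + 2,690×33.9 = 150,534; volume = 10,190 m³; S = 14.773 PSU
After stage 3: salt = 150,534 + 5,400×12.8 = 219,654; volume = 15,590 m³
S = 219,654 / 15,590 = 14.0894 PSU

14.09 PSU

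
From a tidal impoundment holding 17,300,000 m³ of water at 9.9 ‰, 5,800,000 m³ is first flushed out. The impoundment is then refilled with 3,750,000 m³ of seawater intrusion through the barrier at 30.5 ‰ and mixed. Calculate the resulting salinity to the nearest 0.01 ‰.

14.97 ‰

Remaining after removal: 11,500,000 m³ at 9.9 ‰ (salt = 113,850,000)
After addition: salt = 113,850,000 + 3,750,000×30.5 = 228,225,000; volume = 15,250,000 m³
S = 228,225,000 / 15,250,000 = 14.9656 ‰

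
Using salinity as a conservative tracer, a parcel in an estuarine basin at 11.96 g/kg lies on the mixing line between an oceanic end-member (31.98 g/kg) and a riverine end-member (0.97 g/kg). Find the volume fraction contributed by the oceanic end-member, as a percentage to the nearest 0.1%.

35.4%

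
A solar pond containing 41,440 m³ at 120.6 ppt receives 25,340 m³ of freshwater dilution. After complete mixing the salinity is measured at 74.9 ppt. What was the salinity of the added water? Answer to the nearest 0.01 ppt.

0.16 ppt

Salt balance: 41,440×120.6 + 25,340×S = 66,780×74.9
4,997,664 + 25,340·S = 5,001,822
S = (5,001,822 − 4,997,664) / 25,340 = 0.1641 ppt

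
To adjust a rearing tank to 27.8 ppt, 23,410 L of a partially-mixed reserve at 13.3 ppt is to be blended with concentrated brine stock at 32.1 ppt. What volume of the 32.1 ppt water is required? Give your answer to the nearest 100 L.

78900 L

Salt balance: 23,410×13.3 + V×32.1 = (23,410+V)×27.8
311,353 + 32.1V = 650,798 + 27.8V
339,445 = 4.3V
V = 78,940.7 L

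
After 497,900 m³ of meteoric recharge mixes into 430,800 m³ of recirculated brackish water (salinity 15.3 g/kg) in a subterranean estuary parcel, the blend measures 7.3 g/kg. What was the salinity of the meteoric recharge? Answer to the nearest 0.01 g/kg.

Salt balance: 430,800×15.3 + 497,900×S = 928,700×7.3
6,591,240 + 497,900·S = 6,779,510
S = (6,779,510 − 6,591,240) / 497,900 = 0.3781 g/kg

0.38 g/kg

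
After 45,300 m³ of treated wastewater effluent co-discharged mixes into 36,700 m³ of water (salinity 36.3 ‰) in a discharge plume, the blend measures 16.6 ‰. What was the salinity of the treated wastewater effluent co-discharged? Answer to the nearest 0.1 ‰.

0.6 ‰

Salt balance: 36,700×36.3 + 45,300×S = 82,000×16.6
1,332,210 + 45,300·S = 1,361,200
S = (1,361,200 − 1,332,210) / 45,300 = 0.64 ‰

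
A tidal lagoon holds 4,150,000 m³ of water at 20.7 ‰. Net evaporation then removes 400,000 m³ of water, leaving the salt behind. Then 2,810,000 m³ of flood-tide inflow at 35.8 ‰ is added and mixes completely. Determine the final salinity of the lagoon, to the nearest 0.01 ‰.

28.43 ‰

After evaporation: salt = 4,150,000×20.7 = 85,905,000; volume = 4,150,000 − 400,000 = 3,750,000 m³
After mixing: salt = 85,905,000 + 2,810,000×35.8 = 186,503,000; volume = 3,750,000 + 2,810,000 = 6,560,000 m³
S = 186,503,000 / 6,560,000 = 28.4303 ‰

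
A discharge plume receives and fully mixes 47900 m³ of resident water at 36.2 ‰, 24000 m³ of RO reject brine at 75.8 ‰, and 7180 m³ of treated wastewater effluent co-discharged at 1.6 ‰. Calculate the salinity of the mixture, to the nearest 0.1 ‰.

45.1 ‰

Conserving salt mass:
salt = 47,900×36.2 + 24,000×75.8 + 7,180×1.6 = 1,733,980 + 1,819,200 + 11,488 = 3,564,668
volume = 47,900 + 24,000 + 7,180 = 79,080 m³
S = 3,564,668 / 79,080 = 45.077 ‰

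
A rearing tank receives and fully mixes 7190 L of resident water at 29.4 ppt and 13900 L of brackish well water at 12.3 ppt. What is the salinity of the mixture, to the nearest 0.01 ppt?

Mass of salt is conserved:
salt = 7,190×29.4 + 13,900×12.3 = 211,386 + 170,970 = 382,356
volume = 7,190 + 13,900 = 21,090 L
S = 382,356 / 21,090 = 18.1297 ppt

18.13 ppt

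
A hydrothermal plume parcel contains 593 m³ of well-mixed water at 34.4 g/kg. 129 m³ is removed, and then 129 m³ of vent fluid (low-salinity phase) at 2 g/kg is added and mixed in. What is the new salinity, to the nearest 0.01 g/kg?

Remaining after removal: 464 m³ at 34.4 g/kg (salt = 15,961.6)
After addition: salt = 15,961.6 + 129×2 = 16,219.6; volume = 593 m³
S = 16,219.6 / 593 = 27.3518 g/kg

27.35 g/kg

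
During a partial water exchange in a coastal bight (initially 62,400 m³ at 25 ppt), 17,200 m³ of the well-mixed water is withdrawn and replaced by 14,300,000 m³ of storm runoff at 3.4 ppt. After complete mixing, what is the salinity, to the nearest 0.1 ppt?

Remaining after removal: 45,200 m³ at 25 ppt (salt = 1,130,000)
After addition: salt = 1,130,000 + 14,300,000×3.4 = 49,750,000; volume = 14,345,200 m³
S = 49,750,000 / 14,345,200 = 3.4681 ppt

3.5 ppt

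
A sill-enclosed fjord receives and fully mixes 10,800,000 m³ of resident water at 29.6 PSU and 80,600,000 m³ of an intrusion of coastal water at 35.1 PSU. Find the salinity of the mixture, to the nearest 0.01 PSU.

Conserving salt mass:
salt = 10,800,000×29.6 + 80,600,000×35.1 = 319,680,000 + 2,829,060,000 = 3,148,740,000
volume = 10,800,000 + 80,600,000 = 91,400,000 m³
S = 3,148,740,000 / 91,400,000 = 34.4501 PSU

34.45 PSU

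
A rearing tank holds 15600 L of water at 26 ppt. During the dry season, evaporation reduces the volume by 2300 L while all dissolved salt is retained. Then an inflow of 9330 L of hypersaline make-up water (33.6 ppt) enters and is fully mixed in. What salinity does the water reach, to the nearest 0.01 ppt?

After evaporation: salt = 15,600×26 = 405,600; volume = 15,600 − 2,300 = 13,300 L
After mixing: salt = 405,600 + 9,330×33.6 = 719,088; volume = 13,300 + 9,330 = 22,630 L
S = 719,088 / 22,630 = 31.7759 ppt

31.78 ppt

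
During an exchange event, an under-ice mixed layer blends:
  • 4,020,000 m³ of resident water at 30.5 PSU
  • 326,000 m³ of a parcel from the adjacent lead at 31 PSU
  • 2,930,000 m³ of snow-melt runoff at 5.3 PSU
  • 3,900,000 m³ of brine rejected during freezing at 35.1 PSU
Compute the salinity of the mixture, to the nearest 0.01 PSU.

25.51 PSU

Salt balance:
salt = 4,020,000×30.5 + 326,000×31 + 2,930,000×5.3 + 3,900,000×35.1 = 122,610,000 + 10,106,000 + 15,529,000 + 136,890,000 = 285,135,000
volume = 4,020,000 + 326,000 + 2,930,000 + 3,900,000 = 11,176,000 m³
S = 285,135,000 / 11,176,000 = 25.5132 PSU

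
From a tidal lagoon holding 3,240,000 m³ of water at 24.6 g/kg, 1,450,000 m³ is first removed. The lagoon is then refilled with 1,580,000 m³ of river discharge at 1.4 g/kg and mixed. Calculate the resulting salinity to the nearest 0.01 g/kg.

Remaining after removal: 1,790,000 m³ at 24.6 g/kg (salt = 44,034,000)
After addition: salt = 44,034,000 + 1,580,000×1.4 = 46,246,000; volume = 3,370,000 m³
S = 46,246,000 / 3,370,000 = 13.7228 g/kg

13.72 g/kg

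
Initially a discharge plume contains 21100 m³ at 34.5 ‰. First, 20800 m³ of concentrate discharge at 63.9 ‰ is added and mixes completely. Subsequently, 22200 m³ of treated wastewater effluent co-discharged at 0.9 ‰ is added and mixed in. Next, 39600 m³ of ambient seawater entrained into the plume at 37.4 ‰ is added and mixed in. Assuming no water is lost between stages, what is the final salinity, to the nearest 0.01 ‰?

34.31 ‰

By conservation of dissolved salt,
Initial salt = 21,100×34.5 = 727,950
After stage 1: salt = 727,950 + 20,800×63.9 = 2,057,070; volume = 41,900 m³; S = 49.095 ‰
After stage 2: salt = 2,057,070 + 22,200×0.9 = 2,077,050; volume = 64,100 m³; S = 32.403 ‰
After stage 3: salt = 2,077,050 + 39,600×37.4 = 3,558,090; volume = 103,700 m³
S = 3,558,090 / 103,700 = 34.3114 ‰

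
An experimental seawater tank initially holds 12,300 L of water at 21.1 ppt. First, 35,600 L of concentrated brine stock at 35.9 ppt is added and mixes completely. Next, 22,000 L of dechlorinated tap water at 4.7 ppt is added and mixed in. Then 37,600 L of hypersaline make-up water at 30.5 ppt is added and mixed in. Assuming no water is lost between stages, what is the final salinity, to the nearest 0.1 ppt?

25.9 ppt

Conserving salt mass:
Initial salt = 12,300×21.1 = 259,530
After stage 1: salt = 259,530 + 35,600×35.9 = 1,537,570; volume = 47,900 L; S = 32.1 ppt
After stage 2: salt = 1,537,570 + 22,000×4.7 = 1,640,970; volume = 69,900 L; S = 23.476 ppt
After stage 3: salt = 1,640,970 + 37,600×30.5 = 2,787,770; volume = 107,500 L
S = 2,787,770 / 107,500 = 25.9327 ppt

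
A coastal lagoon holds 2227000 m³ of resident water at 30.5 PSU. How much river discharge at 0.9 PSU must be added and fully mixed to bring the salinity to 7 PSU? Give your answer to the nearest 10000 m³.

Salt balance: 2,227,000×30.5 + V×0.9 = (2,227,000+V)×7
67,923,500 + 0.9V = 15,589,000 + 7V
52,334,500 = 6.1V
V = 8,579,426.23 m³

8580000 m³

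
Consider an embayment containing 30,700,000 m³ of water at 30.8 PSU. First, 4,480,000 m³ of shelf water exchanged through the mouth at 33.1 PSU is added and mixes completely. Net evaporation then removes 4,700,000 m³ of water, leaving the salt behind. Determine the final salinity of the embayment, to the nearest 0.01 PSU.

35.89 PSU

After mixing: salt = 30,700,000×30.8 + 4,480,000×33.1 = 1,093,848,000; volume = 35,180,000 m³
After evaporation: salt unchanged = 1,093,848,000; volume = 35,180,000 − 4,700,000 = 30,480,000 m³
S = 1,093,848,000 / 30,480,000 = 35.8874 PSU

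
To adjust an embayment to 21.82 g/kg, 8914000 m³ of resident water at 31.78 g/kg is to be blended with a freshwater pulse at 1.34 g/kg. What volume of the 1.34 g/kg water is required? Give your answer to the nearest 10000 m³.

Salt balance: 8,914,000×31.78 + V×1.34 = (8,914,000+V)×21.82
283,286,920 + 1.34V = 194,503,480 + 21.82V
88,783,440 = 20.48V
V = 4,335,128.91 m³

4340000 m³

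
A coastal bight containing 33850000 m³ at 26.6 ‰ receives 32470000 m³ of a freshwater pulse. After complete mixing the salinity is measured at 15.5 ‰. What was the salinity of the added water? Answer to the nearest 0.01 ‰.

Salt balance: 33,850,000×26.6 + 32,470,000×S = 66,320,000×15.5
900,410,000 + 32,470,000·S = 1,027,960,000
S = (1,027,960,000 − 900,410,000) / 32,470,000 = 3.9282 ‰

3.93 ‰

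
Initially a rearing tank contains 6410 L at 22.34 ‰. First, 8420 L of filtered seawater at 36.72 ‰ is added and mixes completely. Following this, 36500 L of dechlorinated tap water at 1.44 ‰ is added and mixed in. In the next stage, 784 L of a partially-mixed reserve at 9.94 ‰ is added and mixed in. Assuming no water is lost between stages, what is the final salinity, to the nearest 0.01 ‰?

By conservation of dissolved salt,
Initial salt = 6,410×22.34 = 143,199.4
After stage 1: salt = 143,199.4 + 8,420×36.72 = 452,381.8; volume = 14,830 L; S = 30.505 ‰
After stage 2: salt = 452,381.8 + 36,500×1.44 = 504,941.8; volume = 51,330 L; S = 9.837 ‰
After stage 3: salt = 504,941.8 + 784×9.94 = 512,734.76; volume = 52,114 L
S = 512,734.76 / 52,114 = 9.8387 ‰

9.84 ‰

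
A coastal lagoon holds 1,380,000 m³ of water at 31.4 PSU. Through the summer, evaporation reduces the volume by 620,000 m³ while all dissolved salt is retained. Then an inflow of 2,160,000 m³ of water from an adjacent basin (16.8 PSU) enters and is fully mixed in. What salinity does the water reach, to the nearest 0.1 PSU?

After evaporation: salt = 1,380,000×31.4 = 43,332,000; volume = 1,380,000 − 620,000 = 760,000 m³
After mixing: salt = 43,332,000 + 2,160,000×16.8 = 79,620,000; volume = 760,000 + 2,160,000 = 2,920,000 m³
S = 79,620,000 / 2,920,000 = 27.2671 PSU

27.3 PSU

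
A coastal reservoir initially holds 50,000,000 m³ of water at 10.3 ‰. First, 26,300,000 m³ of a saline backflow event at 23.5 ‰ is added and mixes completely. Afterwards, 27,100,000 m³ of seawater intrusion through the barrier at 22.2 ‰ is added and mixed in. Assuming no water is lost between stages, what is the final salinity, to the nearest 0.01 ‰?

16.78 ‰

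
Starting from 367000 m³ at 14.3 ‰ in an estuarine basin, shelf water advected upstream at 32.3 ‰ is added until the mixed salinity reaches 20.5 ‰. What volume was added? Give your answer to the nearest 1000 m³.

193000 m³

Salt balance: 367,000×14.3 + V×32.3 = (367,000+V)×20.5
5,248,100 + 32.3V = 7,523,500 + 20.5V
2,275,400 = 11.8V
V = 192,830.51 m³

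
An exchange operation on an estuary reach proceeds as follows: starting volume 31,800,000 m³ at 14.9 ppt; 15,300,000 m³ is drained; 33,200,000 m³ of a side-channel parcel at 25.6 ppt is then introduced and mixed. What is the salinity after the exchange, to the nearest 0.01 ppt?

Remaining after removal: 16,500,000 m³ at 14.9 ppt (salt = 245,850,000)
After addition: salt = 245,850,000 + 33,200,000×25.6 = 1,095,770,000; volume = 49,700,000 m³
S = 1,095,770,000 / 49,700,000 = 22.0477 ppt

22.05 ppt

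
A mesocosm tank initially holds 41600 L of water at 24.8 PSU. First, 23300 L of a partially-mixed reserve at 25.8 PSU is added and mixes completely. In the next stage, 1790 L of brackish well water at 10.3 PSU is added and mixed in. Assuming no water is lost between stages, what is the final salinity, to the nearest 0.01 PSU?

Conserving salt mass:
Initial salt = 41,600×24.8 = 1,031,680
After stage 1: salt = 1,031,680 + 23,300×25.8 = 1,632,820; volume = 64,900 L; S = 25.159 PSU
After stage 2: salt = 1,632,820 + 1,790×10.3 = 1,651,257; volume = 66,690 L
S = 1,651,257 / 66,690 = 24.7602 PSU

24.76 PSU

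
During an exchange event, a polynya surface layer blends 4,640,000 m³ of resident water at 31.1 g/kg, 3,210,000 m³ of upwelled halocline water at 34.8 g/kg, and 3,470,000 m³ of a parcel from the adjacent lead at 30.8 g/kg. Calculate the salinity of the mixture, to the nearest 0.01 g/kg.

By conservation of dissolved salt,
salt = 4,640,000×31.1 + 3,210,000×34.8 + 3,470,000×30.8 = 144,304,000 + 111,708,000 + 106,876,000 = 362,888,000
volume = 4,640,000 + 3,210,000 + 3,470,000 = 11,320,000 m³
S = 362,888,000 / 11,320,000 = 32.0572 g/kg

32.06 g/kg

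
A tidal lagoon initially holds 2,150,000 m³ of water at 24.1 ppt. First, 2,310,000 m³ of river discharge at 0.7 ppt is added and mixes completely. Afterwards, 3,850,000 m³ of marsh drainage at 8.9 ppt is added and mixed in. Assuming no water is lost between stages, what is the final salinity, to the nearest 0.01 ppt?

Conserving salt mass:
Initial salt = 2,150,000×24.1 = 51,815,000
After stage 1: salt = 51,815,000 + 2,310,000×0.7 = 53,432,000; volume = 4,460,000 m³; S = 11.98 ppt
After stage 2: salt = 53,432,000 + 3,850,000×8.9 = 87,697,000; volume = 8,310,000 m³
S = 87,697,000 / 8,310,000 = 10.5532 ppt

10.55 ppt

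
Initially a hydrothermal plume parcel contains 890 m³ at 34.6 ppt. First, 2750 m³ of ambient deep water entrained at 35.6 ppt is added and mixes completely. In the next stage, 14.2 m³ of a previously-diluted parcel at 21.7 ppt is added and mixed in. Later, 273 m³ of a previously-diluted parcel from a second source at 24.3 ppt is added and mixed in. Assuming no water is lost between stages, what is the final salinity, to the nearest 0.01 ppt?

34.54 ppt

Total salt / total volume:
Initial salt = 890×34.6 = 30,794
After stage 1: salt = 30,794 + 2,750×35.6 = 128,694; volume = 3,640 m³; S = 35.355 ppt
After stage 2: salt = 128,694 + 14.2×21.7 = 129,002.14; volume = 3,654.2 m³; S = 35.302 ppt
After stage 3: salt = 129,002.14 + 273×24.3 = 135,636.04; volume = 3,927.2 m³
S = 135,636.04 / 3,927.2 = 34.5376 ppt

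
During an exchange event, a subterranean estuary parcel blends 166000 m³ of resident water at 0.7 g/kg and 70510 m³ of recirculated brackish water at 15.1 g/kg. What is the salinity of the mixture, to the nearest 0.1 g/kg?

5.0 g/kg

Mass of salt is conserved:
salt = 166,000×0.7 + 70,510×15.1 = 116,200 + 1,064,701 = 1,180,901
volume = 166,000 + 70,510 = 236,510 m³
S = 1,180,901 / 236,510 = 4.993 g/kg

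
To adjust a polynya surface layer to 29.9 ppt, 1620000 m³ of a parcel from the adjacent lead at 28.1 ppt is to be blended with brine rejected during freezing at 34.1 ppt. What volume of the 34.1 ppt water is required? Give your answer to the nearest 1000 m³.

694000 m³

Salt balance: 1,620,000×28.1 + V×34.1 = (1,620,000+V)×29.9
45,522,000 + 34.1V = 48,438,000 + 29.9V
2,916,000 = 4.2V
V = 694,285.71 m³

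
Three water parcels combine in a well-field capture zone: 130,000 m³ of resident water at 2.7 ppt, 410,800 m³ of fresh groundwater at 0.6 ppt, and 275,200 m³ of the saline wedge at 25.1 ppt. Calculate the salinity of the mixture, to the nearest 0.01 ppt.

Total salt / total volume:
salt = 130,000×2.7 + 410,800×0.6 + 275,200×25.1 = 351,000 + 246,480 + 6,907,520 = 7,505,000
volume = 130,000 + 410,800 + 275,200 = 816,000 m³
S = 7,505,000 / 816,000 = 9.1973 ppt

9.20 ppt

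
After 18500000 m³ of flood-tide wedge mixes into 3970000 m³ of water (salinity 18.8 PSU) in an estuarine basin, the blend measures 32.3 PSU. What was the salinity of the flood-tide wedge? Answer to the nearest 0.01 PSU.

35.20 PSU

Salt balance: 3,970,000×18.8 + 18,500,000×S = 22,470,000×32.3
74,636,000 + 18,500,000·S = 725,781,000
S = (725,781,000 − 74,636,000) / 18,500,000 = 35.197 PSU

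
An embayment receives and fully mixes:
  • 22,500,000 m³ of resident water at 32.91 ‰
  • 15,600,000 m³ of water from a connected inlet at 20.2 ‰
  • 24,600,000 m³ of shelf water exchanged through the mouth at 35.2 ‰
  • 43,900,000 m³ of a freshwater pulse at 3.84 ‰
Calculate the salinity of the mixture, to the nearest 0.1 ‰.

19.6 ‰

Salt balance:
salt = 22,500,000×32.91 + 15,600,000×20.2 + 24,600,000×35.2 + 43,900,000×3.84 = 740,475,000 + 315,120,000 + 865,920,000 + 168,576,000 = 2,090,091,000
volume = 22,500,000 + 15,600,000 + 24,600,000 + 43,900,000 = 106,600,000 m³
S = 2,090,091,000 / 106,600,000 = 19.607 ‰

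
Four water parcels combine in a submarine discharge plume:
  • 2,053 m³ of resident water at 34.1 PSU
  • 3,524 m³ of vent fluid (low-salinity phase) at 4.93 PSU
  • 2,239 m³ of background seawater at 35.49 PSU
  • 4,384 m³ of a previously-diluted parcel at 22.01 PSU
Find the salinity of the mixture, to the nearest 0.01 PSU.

Mass of salt is conserved:
salt = 2,053×34.1 + 3,524×4.93 + 2,239×35.49 + 4,384×22.01 = 70,007.3 + 17,373.32 + 79,462.11 + 96,491.84 = 263,334.57
volume = 2,053 + 3,524 + 2,239 + 4,384 = 12,200 m³
S = 263,334.57 / 12,200 = 21.5848 PSU

21.58 PSU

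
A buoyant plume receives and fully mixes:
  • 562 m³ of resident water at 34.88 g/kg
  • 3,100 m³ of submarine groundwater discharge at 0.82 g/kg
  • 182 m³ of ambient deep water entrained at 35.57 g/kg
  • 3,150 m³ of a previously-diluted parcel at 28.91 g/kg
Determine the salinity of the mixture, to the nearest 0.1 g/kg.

17.1 g/kg

Total salt / total volume:
salt = 562×34.88 + 3,100×0.82 + 182×35.57 + 3,150×28.91 = 19,602.56 + 2,542 + 6,473.74 + 91,066.5 = 119,684.8
volume = 562 + 3,100 + 182 + 3,150 = 6,994 m³
S = 119,684.8 / 6,994 = 17.112 g/kg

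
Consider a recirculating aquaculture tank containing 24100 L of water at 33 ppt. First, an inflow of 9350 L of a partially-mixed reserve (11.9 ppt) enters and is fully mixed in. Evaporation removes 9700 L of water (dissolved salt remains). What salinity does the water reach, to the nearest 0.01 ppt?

38.17 ppt

After mixing: salt = 24,100×33 + 9,350×11.9 = 906,565; volume = 33,450 L
After evaporation: salt unchanged = 906,565; volume = 33,450 − 9,700 = 23,750 L
S = 906,565 / 23,750 = 38.1712 ppt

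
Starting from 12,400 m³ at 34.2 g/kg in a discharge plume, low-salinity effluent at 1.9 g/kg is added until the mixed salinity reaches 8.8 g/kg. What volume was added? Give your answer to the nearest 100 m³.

Salt balance: 12,400×34.2 + V×1.9 = (12,400+V)×8.8
424,080 + 1.9V = 109,120 + 8.8V
314,960 = 6.9V
V = 45,646.38 m³

45600 m³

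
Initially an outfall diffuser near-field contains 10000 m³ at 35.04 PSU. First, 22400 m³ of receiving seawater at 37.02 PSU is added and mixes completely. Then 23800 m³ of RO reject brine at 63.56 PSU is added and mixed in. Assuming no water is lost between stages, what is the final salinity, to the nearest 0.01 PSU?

Total salt / total volume:
Initial salt = 10,000×35.04 = 350,400
After stage 1: salt = 350,400 + 22,400×37.02 = 1,179,648; volume = 32,400 m³; S = 36.409 PSU
After stage 2: salt = 1,179,648 + 23,800×63.56 = 2,692,376; volume = 56,200 m³
S = 2,692,376 / 56,200 = 47.907 PSU

47.91 PSU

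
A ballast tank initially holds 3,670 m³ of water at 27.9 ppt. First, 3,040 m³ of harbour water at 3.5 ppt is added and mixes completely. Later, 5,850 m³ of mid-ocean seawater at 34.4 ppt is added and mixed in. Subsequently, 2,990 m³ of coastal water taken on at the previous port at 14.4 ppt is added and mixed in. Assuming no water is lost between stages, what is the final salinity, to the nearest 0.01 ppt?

22.98 ppt

Mass of salt is conserved:
Initial salt = 3,670×27.9 = 102,393
After stage 1: salt = 102,393 + 3,040×3.5 = 113,033; volume = 6,710 m³; S = 16.845 ppt
After stage 2: salt = 113,033 + 5,850×34.4 = 314,273; volume = 12,560 m³; S = 25.022 ppt
After stage 3: salt = 314,273 + 2,990×14.4 = 357,329; volume = 15,550 m³
S = 357,329 / 15,550 = 22.9794 ppt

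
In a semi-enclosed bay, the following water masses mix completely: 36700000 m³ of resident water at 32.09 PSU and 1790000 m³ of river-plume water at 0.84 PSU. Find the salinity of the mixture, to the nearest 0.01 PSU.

30.64 PSU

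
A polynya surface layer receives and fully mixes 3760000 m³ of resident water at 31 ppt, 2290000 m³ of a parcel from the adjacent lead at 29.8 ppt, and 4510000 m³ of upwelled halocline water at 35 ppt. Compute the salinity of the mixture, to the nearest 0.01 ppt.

Conserving salt mass:
salt = 3,760,000×31 + 2,290,000×29.8 + 4,510,000×35 = 116,560,000 + 68,242,000 + 157,850,000 = 342,652,000
volume = 3,760,000 + 2,290,000 + 4,510,000 = 10,560,000 m³
S = 342,652,000 / 10,560,000 = 32.4481 ppt

32.45 ppt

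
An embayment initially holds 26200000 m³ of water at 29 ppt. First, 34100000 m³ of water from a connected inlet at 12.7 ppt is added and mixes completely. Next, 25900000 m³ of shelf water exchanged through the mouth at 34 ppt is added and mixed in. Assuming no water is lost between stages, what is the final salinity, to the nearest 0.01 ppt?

24.05 ppt

Salt balance:
Initial salt = 26,200,000×29 = 759,800,000
After stage 1: salt = 759,800,000 + 34,100,000×12.7 = 1,192,870,000; volume = 60,300,000 m³; S = 19.782 ppt
After stage 2: salt = 1,192,870,000 + 25,900,000×34 = 2,073,470,000; volume = 86,200,000 m³
S = 2,073,470,000 / 86,200,000 = 24.0542 ppt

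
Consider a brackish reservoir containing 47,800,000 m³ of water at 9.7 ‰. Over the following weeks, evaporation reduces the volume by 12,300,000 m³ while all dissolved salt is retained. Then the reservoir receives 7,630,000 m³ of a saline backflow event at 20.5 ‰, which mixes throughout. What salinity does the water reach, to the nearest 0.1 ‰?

After evaporation: salt = 47,800,000×9.7 = 463,660,000; volume = 47,800,000 − 12,300,000 = 35,500,000 m³
After mixing: salt = 463,660,000 + 7,630,000×20.5 = 620,075,000; volume = 35,500,000 + 7,630,000 = 43,130,000 m³
S = 620,075,000 / 43,130,000 = 14.3769 ‰

14.4 ‰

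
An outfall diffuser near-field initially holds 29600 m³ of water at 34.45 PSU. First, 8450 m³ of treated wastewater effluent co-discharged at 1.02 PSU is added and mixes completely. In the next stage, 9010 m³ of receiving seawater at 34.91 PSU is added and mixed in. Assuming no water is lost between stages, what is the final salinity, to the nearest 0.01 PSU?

By conservation of dissolved salt,
Initial salt = 29,600×34.45 = 1,019,720
After stage 1: salt = 1,019,720 + 8,450×1.02 = 1,028,339; volume = 38,050 m³; S = 27.026 PSU
After stage 2: salt = 1,028,339 + 9,010×34.91 = 1,342,878.1; volume = 47,060 m³
S = 1,342,878.1 / 47,060 = 28.5354 PSU

28.54 PSU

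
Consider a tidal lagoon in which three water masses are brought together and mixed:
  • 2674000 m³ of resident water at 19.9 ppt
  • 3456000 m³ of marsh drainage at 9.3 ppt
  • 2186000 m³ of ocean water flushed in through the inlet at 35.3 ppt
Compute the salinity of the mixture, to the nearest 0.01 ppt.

19.54 ppt

Conserving salt mass:
salt = 2,674,000×19.9 + 3,456,000×9.3 + 2,186,000×35.3 = 53,212,600 + 32,140,800 + 77,165,800 = 162,519,200
volume = 2,674,000 + 3,456,000 + 2,186,000 = 8,316,000 m³
S = 162,519,200 / 8,316,000 = 19.543 ppt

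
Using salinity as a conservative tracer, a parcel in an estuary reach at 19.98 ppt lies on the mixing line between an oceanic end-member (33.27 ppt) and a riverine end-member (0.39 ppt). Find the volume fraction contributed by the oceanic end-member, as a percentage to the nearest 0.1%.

59.6%

Let g be the oceanic fraction. Salt balance per unit volume:
g×33.27 + (1−g)×0.39 = 19.98
g = (19.98 − 0.39) / (33.27 − 0.39) = 19.59/32.88 = 0.5958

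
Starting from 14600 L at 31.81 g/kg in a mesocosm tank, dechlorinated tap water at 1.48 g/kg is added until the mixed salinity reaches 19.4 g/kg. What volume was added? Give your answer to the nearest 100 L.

10100 L

Salt balance: 14,600×31.81 + V×1.48 = (14,600+V)×19.4
464,426 + 1.48V = 283,240 + 19.4V
181,186 = 17.92V
V = 10,110.83 L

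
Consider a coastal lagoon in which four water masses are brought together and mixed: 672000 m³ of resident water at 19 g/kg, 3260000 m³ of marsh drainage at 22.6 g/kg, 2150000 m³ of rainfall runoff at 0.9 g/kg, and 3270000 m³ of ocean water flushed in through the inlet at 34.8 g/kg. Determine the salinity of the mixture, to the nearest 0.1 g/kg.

Salt balance:
salt = 672,000×19 + 3,260,000×22.6 + 2,150,000×0.9 + 3,270,000×34.8 = 12,768,000 + 73,676,000 + 1,935,000 + 113,796,000 = 202,175,000
volume = 672,000 + 3,260,000 + 2,150,000 + 3,270,000 = 9,352,000 m³
S = 202,175,000 / 9,352,000 = 21.618 g/kg

21.6 g/kg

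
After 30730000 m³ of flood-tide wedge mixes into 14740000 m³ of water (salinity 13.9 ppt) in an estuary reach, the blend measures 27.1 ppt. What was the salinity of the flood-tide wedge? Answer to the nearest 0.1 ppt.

33.4 ppt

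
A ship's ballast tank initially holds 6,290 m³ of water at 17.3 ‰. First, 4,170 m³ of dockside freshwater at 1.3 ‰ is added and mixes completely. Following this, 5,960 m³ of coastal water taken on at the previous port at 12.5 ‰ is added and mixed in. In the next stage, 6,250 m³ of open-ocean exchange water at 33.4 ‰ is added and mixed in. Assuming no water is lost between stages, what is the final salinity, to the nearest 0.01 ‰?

17.53 ‰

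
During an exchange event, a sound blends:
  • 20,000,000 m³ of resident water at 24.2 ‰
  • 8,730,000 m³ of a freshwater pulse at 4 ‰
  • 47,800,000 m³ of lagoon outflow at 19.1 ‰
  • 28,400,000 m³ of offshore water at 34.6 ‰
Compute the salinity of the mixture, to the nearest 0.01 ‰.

23.01 ‰

Salt balance:
salt = 20,000,000×24.2 + 8,730,000×4 + 47,800,000×19.1 + 28,400,000×34.6 = 484,000,000 + 34,920,000 + 912,980,000 + 982,640,000 = 2,414,540,000
volume = 20,000,000 + 8,730,000 + 47,800,000 + 28,400,000 = 104,930,000 m³
S = 2,414,540,000 / 104,930,000 = 23.011 ‰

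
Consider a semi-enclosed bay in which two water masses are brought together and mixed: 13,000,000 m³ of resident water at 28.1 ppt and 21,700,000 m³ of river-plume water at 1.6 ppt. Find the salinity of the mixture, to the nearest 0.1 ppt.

11.5 ppt

Salt balance:
salt = 13,000,000×28.1 + 21,700,000×1.6 = 365,300,000 + 34,720,000 = 400,020,000
volume = 13,000,000 + 21,700,000 = 34,700,000 m³
S = 400,020,000 / 34,700,000 = 11.528 ppt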